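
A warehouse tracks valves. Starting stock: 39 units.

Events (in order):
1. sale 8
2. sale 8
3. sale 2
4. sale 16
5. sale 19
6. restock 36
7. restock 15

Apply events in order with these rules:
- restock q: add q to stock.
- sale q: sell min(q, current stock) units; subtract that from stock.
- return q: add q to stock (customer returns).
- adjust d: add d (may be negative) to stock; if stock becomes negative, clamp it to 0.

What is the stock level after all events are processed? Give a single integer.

Answer: 51

Derivation:
Processing events:
Start: stock = 39
  Event 1 (sale 8): sell min(8,39)=8. stock: 39 - 8 = 31. total_sold = 8
  Event 2 (sale 8): sell min(8,31)=8. stock: 31 - 8 = 23. total_sold = 16
  Event 3 (sale 2): sell min(2,23)=2. stock: 23 - 2 = 21. total_sold = 18
  Event 4 (sale 16): sell min(16,21)=16. stock: 21 - 16 = 5. total_sold = 34
  Event 5 (sale 19): sell min(19,5)=5. stock: 5 - 5 = 0. total_sold = 39
  Event 6 (restock 36): 0 + 36 = 36
  Event 7 (restock 15): 36 + 15 = 51
Final: stock = 51, total_sold = 39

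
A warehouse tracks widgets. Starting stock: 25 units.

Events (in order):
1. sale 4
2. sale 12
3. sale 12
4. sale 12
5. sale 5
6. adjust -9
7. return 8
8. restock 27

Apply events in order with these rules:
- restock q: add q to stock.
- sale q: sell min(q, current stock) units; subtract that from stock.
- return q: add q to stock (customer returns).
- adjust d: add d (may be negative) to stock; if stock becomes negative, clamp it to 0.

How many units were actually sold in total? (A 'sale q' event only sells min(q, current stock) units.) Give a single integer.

Processing events:
Start: stock = 25
  Event 1 (sale 4): sell min(4,25)=4. stock: 25 - 4 = 21. total_sold = 4
  Event 2 (sale 12): sell min(12,21)=12. stock: 21 - 12 = 9. total_sold = 16
  Event 3 (sale 12): sell min(12,9)=9. stock: 9 - 9 = 0. total_sold = 25
  Event 4 (sale 12): sell min(12,0)=0. stock: 0 - 0 = 0. total_sold = 25
  Event 5 (sale 5): sell min(5,0)=0. stock: 0 - 0 = 0. total_sold = 25
  Event 6 (adjust -9): 0 + -9 = 0 (clamped to 0)
  Event 7 (return 8): 0 + 8 = 8
  Event 8 (restock 27): 8 + 27 = 35
Final: stock = 35, total_sold = 25

Answer: 25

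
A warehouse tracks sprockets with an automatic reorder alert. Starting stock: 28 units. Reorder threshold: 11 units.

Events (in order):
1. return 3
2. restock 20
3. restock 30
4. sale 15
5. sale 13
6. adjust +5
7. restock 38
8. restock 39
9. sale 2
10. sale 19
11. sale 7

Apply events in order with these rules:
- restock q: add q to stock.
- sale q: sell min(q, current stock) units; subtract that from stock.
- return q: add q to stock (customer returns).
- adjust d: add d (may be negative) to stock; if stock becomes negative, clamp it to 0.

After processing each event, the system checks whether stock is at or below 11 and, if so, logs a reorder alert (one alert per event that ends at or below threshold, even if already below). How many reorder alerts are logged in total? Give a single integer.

Answer: 0

Derivation:
Processing events:
Start: stock = 28
  Event 1 (return 3): 28 + 3 = 31
  Event 2 (restock 20): 31 + 20 = 51
  Event 3 (restock 30): 51 + 30 = 81
  Event 4 (sale 15): sell min(15,81)=15. stock: 81 - 15 = 66. total_sold = 15
  Event 5 (sale 13): sell min(13,66)=13. stock: 66 - 13 = 53. total_sold = 28
  Event 6 (adjust +5): 53 + 5 = 58
  Event 7 (restock 38): 58 + 38 = 96
  Event 8 (restock 39): 96 + 39 = 135
  Event 9 (sale 2): sell min(2,135)=2. stock: 135 - 2 = 133. total_sold = 30
  Event 10 (sale 19): sell min(19,133)=19. stock: 133 - 19 = 114. total_sold = 49
  Event 11 (sale 7): sell min(7,114)=7. stock: 114 - 7 = 107. total_sold = 56
Final: stock = 107, total_sold = 56

Checking against threshold 11:
  After event 1: stock=31 > 11
  After event 2: stock=51 > 11
  After event 3: stock=81 > 11
  After event 4: stock=66 > 11
  After event 5: stock=53 > 11
  After event 6: stock=58 > 11
  After event 7: stock=96 > 11
  After event 8: stock=135 > 11
  After event 9: stock=133 > 11
  After event 10: stock=114 > 11
  After event 11: stock=107 > 11
Alert events: []. Count = 0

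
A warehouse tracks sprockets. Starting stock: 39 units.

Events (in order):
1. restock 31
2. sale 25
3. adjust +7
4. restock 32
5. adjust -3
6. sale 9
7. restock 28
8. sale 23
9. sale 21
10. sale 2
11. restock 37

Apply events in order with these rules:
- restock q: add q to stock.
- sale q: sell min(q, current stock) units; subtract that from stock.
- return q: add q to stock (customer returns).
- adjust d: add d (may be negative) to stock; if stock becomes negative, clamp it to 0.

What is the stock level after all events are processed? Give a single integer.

Answer: 91

Derivation:
Processing events:
Start: stock = 39
  Event 1 (restock 31): 39 + 31 = 70
  Event 2 (sale 25): sell min(25,70)=25. stock: 70 - 25 = 45. total_sold = 25
  Event 3 (adjust +7): 45 + 7 = 52
  Event 4 (restock 32): 52 + 32 = 84
  Event 5 (adjust -3): 84 + -3 = 81
  Event 6 (sale 9): sell min(9,81)=9. stock: 81 - 9 = 72. total_sold = 34
  Event 7 (restock 28): 72 + 28 = 100
  Event 8 (sale 23): sell min(23,100)=23. stock: 100 - 23 = 77. total_sold = 57
  Event 9 (sale 21): sell min(21,77)=21. stock: 77 - 21 = 56. total_sold = 78
  Event 10 (sale 2): sell min(2,56)=2. stock: 56 - 2 = 54. total_sold = 80
  Event 11 (restock 37): 54 + 37 = 91
Final: stock = 91, total_sold = 80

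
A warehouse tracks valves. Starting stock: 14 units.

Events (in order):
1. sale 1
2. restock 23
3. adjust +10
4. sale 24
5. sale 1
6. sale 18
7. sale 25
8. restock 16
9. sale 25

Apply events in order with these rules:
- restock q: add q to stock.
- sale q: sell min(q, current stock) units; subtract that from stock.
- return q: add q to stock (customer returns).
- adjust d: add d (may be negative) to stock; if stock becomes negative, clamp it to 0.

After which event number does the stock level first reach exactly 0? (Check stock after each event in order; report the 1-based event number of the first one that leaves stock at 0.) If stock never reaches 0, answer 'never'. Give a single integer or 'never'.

Processing events:
Start: stock = 14
  Event 1 (sale 1): sell min(1,14)=1. stock: 14 - 1 = 13. total_sold = 1
  Event 2 (restock 23): 13 + 23 = 36
  Event 3 (adjust +10): 36 + 10 = 46
  Event 4 (sale 24): sell min(24,46)=24. stock: 46 - 24 = 22. total_sold = 25
  Event 5 (sale 1): sell min(1,22)=1. stock: 22 - 1 = 21. total_sold = 26
  Event 6 (sale 18): sell min(18,21)=18. stock: 21 - 18 = 3. total_sold = 44
  Event 7 (sale 25): sell min(25,3)=3. stock: 3 - 3 = 0. total_sold = 47
  Event 8 (restock 16): 0 + 16 = 16
  Event 9 (sale 25): sell min(25,16)=16. stock: 16 - 16 = 0. total_sold = 63
Final: stock = 0, total_sold = 63

First zero at event 7.

Answer: 7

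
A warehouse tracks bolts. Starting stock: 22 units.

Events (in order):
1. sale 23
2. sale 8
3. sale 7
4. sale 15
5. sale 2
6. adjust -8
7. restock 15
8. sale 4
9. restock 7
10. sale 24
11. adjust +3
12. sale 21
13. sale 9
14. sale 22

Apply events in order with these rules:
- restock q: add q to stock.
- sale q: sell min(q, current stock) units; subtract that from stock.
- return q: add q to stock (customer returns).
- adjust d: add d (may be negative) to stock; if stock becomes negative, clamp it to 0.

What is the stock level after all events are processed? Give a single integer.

Answer: 0

Derivation:
Processing events:
Start: stock = 22
  Event 1 (sale 23): sell min(23,22)=22. stock: 22 - 22 = 0. total_sold = 22
  Event 2 (sale 8): sell min(8,0)=0. stock: 0 - 0 = 0. total_sold = 22
  Event 3 (sale 7): sell min(7,0)=0. stock: 0 - 0 = 0. total_sold = 22
  Event 4 (sale 15): sell min(15,0)=0. stock: 0 - 0 = 0. total_sold = 22
  Event 5 (sale 2): sell min(2,0)=0. stock: 0 - 0 = 0. total_sold = 22
  Event 6 (adjust -8): 0 + -8 = 0 (clamped to 0)
  Event 7 (restock 15): 0 + 15 = 15
  Event 8 (sale 4): sell min(4,15)=4. stock: 15 - 4 = 11. total_sold = 26
  Event 9 (restock 7): 11 + 7 = 18
  Event 10 (sale 24): sell min(24,18)=18. stock: 18 - 18 = 0. total_sold = 44
  Event 11 (adjust +3): 0 + 3 = 3
  Event 12 (sale 21): sell min(21,3)=3. stock: 3 - 3 = 0. total_sold = 47
  Event 13 (sale 9): sell min(9,0)=0. stock: 0 - 0 = 0. total_sold = 47
  Event 14 (sale 22): sell min(22,0)=0. stock: 0 - 0 = 0. total_sold = 47
Final: stock = 0, total_sold = 47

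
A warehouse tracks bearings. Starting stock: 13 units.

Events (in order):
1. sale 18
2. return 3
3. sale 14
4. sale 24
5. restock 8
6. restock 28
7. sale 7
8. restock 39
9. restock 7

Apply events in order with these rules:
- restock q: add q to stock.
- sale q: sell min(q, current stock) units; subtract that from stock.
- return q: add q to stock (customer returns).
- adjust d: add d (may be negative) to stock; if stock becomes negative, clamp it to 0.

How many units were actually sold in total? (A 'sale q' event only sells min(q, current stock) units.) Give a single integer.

Processing events:
Start: stock = 13
  Event 1 (sale 18): sell min(18,13)=13. stock: 13 - 13 = 0. total_sold = 13
  Event 2 (return 3): 0 + 3 = 3
  Event 3 (sale 14): sell min(14,3)=3. stock: 3 - 3 = 0. total_sold = 16
  Event 4 (sale 24): sell min(24,0)=0. stock: 0 - 0 = 0. total_sold = 16
  Event 5 (restock 8): 0 + 8 = 8
  Event 6 (restock 28): 8 + 28 = 36
  Event 7 (sale 7): sell min(7,36)=7. stock: 36 - 7 = 29. total_sold = 23
  Event 8 (restock 39): 29 + 39 = 68
  Event 9 (restock 7): 68 + 7 = 75
Final: stock = 75, total_sold = 23

Answer: 23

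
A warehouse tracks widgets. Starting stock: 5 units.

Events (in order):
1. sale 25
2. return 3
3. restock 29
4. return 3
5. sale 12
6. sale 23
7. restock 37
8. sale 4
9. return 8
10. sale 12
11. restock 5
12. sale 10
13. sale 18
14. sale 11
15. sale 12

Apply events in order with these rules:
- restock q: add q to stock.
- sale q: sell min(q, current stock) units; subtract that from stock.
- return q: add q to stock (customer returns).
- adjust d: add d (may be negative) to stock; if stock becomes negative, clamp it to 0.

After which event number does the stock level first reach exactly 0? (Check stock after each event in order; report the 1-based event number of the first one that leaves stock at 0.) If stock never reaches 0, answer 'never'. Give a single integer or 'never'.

Processing events:
Start: stock = 5
  Event 1 (sale 25): sell min(25,5)=5. stock: 5 - 5 = 0. total_sold = 5
  Event 2 (return 3): 0 + 3 = 3
  Event 3 (restock 29): 3 + 29 = 32
  Event 4 (return 3): 32 + 3 = 35
  Event 5 (sale 12): sell min(12,35)=12. stock: 35 - 12 = 23. total_sold = 17
  Event 6 (sale 23): sell min(23,23)=23. stock: 23 - 23 = 0. total_sold = 40
  Event 7 (restock 37): 0 + 37 = 37
  Event 8 (sale 4): sell min(4,37)=4. stock: 37 - 4 = 33. total_sold = 44
  Event 9 (return 8): 33 + 8 = 41
  Event 10 (sale 12): sell min(12,41)=12. stock: 41 - 12 = 29. total_sold = 56
  Event 11 (restock 5): 29 + 5 = 34
  Event 12 (sale 10): sell min(10,34)=10. stock: 34 - 10 = 24. total_sold = 66
  Event 13 (sale 18): sell min(18,24)=18. stock: 24 - 18 = 6. total_sold = 84
  Event 14 (sale 11): sell min(11,6)=6. stock: 6 - 6 = 0. total_sold = 90
  Event 15 (sale 12): sell min(12,0)=0. stock: 0 - 0 = 0. total_sold = 90
Final: stock = 0, total_sold = 90

First zero at event 1.

Answer: 1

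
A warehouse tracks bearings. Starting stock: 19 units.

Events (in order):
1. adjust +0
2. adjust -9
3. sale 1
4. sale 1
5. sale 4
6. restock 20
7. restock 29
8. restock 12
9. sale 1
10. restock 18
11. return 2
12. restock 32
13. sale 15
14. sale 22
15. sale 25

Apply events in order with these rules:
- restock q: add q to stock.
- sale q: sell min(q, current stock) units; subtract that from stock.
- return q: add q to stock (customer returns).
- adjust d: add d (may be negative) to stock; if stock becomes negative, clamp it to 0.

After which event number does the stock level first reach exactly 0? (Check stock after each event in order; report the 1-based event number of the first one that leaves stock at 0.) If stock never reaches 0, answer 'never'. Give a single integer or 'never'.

Processing events:
Start: stock = 19
  Event 1 (adjust +0): 19 + 0 = 19
  Event 2 (adjust -9): 19 + -9 = 10
  Event 3 (sale 1): sell min(1,10)=1. stock: 10 - 1 = 9. total_sold = 1
  Event 4 (sale 1): sell min(1,9)=1. stock: 9 - 1 = 8. total_sold = 2
  Event 5 (sale 4): sell min(4,8)=4. stock: 8 - 4 = 4. total_sold = 6
  Event 6 (restock 20): 4 + 20 = 24
  Event 7 (restock 29): 24 + 29 = 53
  Event 8 (restock 12): 53 + 12 = 65
  Event 9 (sale 1): sell min(1,65)=1. stock: 65 - 1 = 64. total_sold = 7
  Event 10 (restock 18): 64 + 18 = 82
  Event 11 (return 2): 82 + 2 = 84
  Event 12 (restock 32): 84 + 32 = 116
  Event 13 (sale 15): sell min(15,116)=15. stock: 116 - 15 = 101. total_sold = 22
  Event 14 (sale 22): sell min(22,101)=22. stock: 101 - 22 = 79. total_sold = 44
  Event 15 (sale 25): sell min(25,79)=25. stock: 79 - 25 = 54. total_sold = 69
Final: stock = 54, total_sold = 69

Stock never reaches 0.

Answer: never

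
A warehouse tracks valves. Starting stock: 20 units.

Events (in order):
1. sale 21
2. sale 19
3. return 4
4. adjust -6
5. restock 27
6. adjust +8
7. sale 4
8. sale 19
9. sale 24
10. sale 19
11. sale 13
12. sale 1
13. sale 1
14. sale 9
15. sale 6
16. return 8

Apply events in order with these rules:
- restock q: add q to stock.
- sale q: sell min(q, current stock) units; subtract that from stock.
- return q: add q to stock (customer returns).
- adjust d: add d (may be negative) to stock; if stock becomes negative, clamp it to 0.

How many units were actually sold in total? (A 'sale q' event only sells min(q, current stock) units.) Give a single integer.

Answer: 55

Derivation:
Processing events:
Start: stock = 20
  Event 1 (sale 21): sell min(21,20)=20. stock: 20 - 20 = 0. total_sold = 20
  Event 2 (sale 19): sell min(19,0)=0. stock: 0 - 0 = 0. total_sold = 20
  Event 3 (return 4): 0 + 4 = 4
  Event 4 (adjust -6): 4 + -6 = 0 (clamped to 0)
  Event 5 (restock 27): 0 + 27 = 27
  Event 6 (adjust +8): 27 + 8 = 35
  Event 7 (sale 4): sell min(4,35)=4. stock: 35 - 4 = 31. total_sold = 24
  Event 8 (sale 19): sell min(19,31)=19. stock: 31 - 19 = 12. total_sold = 43
  Event 9 (sale 24): sell min(24,12)=12. stock: 12 - 12 = 0. total_sold = 55
  Event 10 (sale 19): sell min(19,0)=0. stock: 0 - 0 = 0. total_sold = 55
  Event 11 (sale 13): sell min(13,0)=0. stock: 0 - 0 = 0. total_sold = 55
  Event 12 (sale 1): sell min(1,0)=0. stock: 0 - 0 = 0. total_sold = 55
  Event 13 (sale 1): sell min(1,0)=0. stock: 0 - 0 = 0. total_sold = 55
  Event 14 (sale 9): sell min(9,0)=0. stock: 0 - 0 = 0. total_sold = 55
  Event 15 (sale 6): sell min(6,0)=0. stock: 0 - 0 = 0. total_sold = 55
  Event 16 (return 8): 0 + 8 = 8
Final: stock = 8, total_sold = 55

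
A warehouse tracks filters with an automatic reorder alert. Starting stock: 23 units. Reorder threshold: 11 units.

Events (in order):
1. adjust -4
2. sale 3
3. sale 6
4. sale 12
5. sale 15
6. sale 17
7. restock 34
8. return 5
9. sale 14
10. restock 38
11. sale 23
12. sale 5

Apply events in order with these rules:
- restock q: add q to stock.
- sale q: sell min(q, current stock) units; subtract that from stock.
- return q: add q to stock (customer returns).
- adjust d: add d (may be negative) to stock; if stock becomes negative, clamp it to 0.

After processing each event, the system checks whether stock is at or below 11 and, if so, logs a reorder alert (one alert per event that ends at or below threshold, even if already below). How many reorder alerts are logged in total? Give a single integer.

Answer: 4

Derivation:
Processing events:
Start: stock = 23
  Event 1 (adjust -4): 23 + -4 = 19
  Event 2 (sale 3): sell min(3,19)=3. stock: 19 - 3 = 16. total_sold = 3
  Event 3 (sale 6): sell min(6,16)=6. stock: 16 - 6 = 10. total_sold = 9
  Event 4 (sale 12): sell min(12,10)=10. stock: 10 - 10 = 0. total_sold = 19
  Event 5 (sale 15): sell min(15,0)=0. stock: 0 - 0 = 0. total_sold = 19
  Event 6 (sale 17): sell min(17,0)=0. stock: 0 - 0 = 0. total_sold = 19
  Event 7 (restock 34): 0 + 34 = 34
  Event 8 (return 5): 34 + 5 = 39
  Event 9 (sale 14): sell min(14,39)=14. stock: 39 - 14 = 25. total_sold = 33
  Event 10 (restock 38): 25 + 38 = 63
  Event 11 (sale 23): sell min(23,63)=23. stock: 63 - 23 = 40. total_sold = 56
  Event 12 (sale 5): sell min(5,40)=5. stock: 40 - 5 = 35. total_sold = 61
Final: stock = 35, total_sold = 61

Checking against threshold 11:
  After event 1: stock=19 > 11
  After event 2: stock=16 > 11
  After event 3: stock=10 <= 11 -> ALERT
  After event 4: stock=0 <= 11 -> ALERT
  After event 5: stock=0 <= 11 -> ALERT
  After event 6: stock=0 <= 11 -> ALERT
  After event 7: stock=34 > 11
  After event 8: stock=39 > 11
  After event 9: stock=25 > 11
  After event 10: stock=63 > 11
  After event 11: stock=40 > 11
  After event 12: stock=35 > 11
Alert events: [3, 4, 5, 6]. Count = 4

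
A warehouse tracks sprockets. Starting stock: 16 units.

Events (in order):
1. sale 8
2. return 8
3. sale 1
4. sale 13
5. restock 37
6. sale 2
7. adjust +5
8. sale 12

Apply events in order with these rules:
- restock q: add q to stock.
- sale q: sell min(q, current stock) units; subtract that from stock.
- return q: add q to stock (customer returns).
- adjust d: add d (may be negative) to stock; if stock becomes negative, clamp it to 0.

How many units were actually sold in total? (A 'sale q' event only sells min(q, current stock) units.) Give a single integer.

Answer: 36

Derivation:
Processing events:
Start: stock = 16
  Event 1 (sale 8): sell min(8,16)=8. stock: 16 - 8 = 8. total_sold = 8
  Event 2 (return 8): 8 + 8 = 16
  Event 3 (sale 1): sell min(1,16)=1. stock: 16 - 1 = 15. total_sold = 9
  Event 4 (sale 13): sell min(13,15)=13. stock: 15 - 13 = 2. total_sold = 22
  Event 5 (restock 37): 2 + 37 = 39
  Event 6 (sale 2): sell min(2,39)=2. stock: 39 - 2 = 37. total_sold = 24
  Event 7 (adjust +5): 37 + 5 = 42
  Event 8 (sale 12): sell min(12,42)=12. stock: 42 - 12 = 30. total_sold = 36
Final: stock = 30, total_sold = 36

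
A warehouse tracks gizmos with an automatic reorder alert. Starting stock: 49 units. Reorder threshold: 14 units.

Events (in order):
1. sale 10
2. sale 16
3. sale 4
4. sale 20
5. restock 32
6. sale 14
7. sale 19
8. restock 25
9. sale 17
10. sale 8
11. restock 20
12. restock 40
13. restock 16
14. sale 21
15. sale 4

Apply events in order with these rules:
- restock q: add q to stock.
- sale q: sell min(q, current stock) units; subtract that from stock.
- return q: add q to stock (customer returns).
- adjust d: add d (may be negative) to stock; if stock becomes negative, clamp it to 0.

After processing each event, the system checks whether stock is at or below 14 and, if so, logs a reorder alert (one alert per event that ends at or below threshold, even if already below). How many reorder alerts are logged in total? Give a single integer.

Processing events:
Start: stock = 49
  Event 1 (sale 10): sell min(10,49)=10. stock: 49 - 10 = 39. total_sold = 10
  Event 2 (sale 16): sell min(16,39)=16. stock: 39 - 16 = 23. total_sold = 26
  Event 3 (sale 4): sell min(4,23)=4. stock: 23 - 4 = 19. total_sold = 30
  Event 4 (sale 20): sell min(20,19)=19. stock: 19 - 19 = 0. total_sold = 49
  Event 5 (restock 32): 0 + 32 = 32
  Event 6 (sale 14): sell min(14,32)=14. stock: 32 - 14 = 18. total_sold = 63
  Event 7 (sale 19): sell min(19,18)=18. stock: 18 - 18 = 0. total_sold = 81
  Event 8 (restock 25): 0 + 25 = 25
  Event 9 (sale 17): sell min(17,25)=17. stock: 25 - 17 = 8. total_sold = 98
  Event 10 (sale 8): sell min(8,8)=8. stock: 8 - 8 = 0. total_sold = 106
  Event 11 (restock 20): 0 + 20 = 20
  Event 12 (restock 40): 20 + 40 = 60
  Event 13 (restock 16): 60 + 16 = 76
  Event 14 (sale 21): sell min(21,76)=21. stock: 76 - 21 = 55. total_sold = 127
  Event 15 (sale 4): sell min(4,55)=4. stock: 55 - 4 = 51. total_sold = 131
Final: stock = 51, total_sold = 131

Checking against threshold 14:
  After event 1: stock=39 > 14
  After event 2: stock=23 > 14
  After event 3: stock=19 > 14
  After event 4: stock=0 <= 14 -> ALERT
  After event 5: stock=32 > 14
  After event 6: stock=18 > 14
  After event 7: stock=0 <= 14 -> ALERT
  After event 8: stock=25 > 14
  After event 9: stock=8 <= 14 -> ALERT
  After event 10: stock=0 <= 14 -> ALERT
  After event 11: stock=20 > 14
  After event 12: stock=60 > 14
  After event 13: stock=76 > 14
  After event 14: stock=55 > 14
  After event 15: stock=51 > 14
Alert events: [4, 7, 9, 10]. Count = 4

Answer: 4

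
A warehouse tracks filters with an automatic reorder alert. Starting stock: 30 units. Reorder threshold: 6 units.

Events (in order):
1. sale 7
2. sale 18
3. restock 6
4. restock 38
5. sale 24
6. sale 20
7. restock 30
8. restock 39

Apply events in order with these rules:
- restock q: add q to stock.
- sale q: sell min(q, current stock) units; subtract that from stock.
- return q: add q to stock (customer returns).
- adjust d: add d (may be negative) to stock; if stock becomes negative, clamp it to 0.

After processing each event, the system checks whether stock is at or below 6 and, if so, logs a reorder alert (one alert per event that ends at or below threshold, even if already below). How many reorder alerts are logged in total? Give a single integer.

Processing events:
Start: stock = 30
  Event 1 (sale 7): sell min(7,30)=7. stock: 30 - 7 = 23. total_sold = 7
  Event 2 (sale 18): sell min(18,23)=18. stock: 23 - 18 = 5. total_sold = 25
  Event 3 (restock 6): 5 + 6 = 11
  Event 4 (restock 38): 11 + 38 = 49
  Event 5 (sale 24): sell min(24,49)=24. stock: 49 - 24 = 25. total_sold = 49
  Event 6 (sale 20): sell min(20,25)=20. stock: 25 - 20 = 5. total_sold = 69
  Event 7 (restock 30): 5 + 30 = 35
  Event 8 (restock 39): 35 + 39 = 74
Final: stock = 74, total_sold = 69

Checking against threshold 6:
  After event 1: stock=23 > 6
  After event 2: stock=5 <= 6 -> ALERT
  After event 3: stock=11 > 6
  After event 4: stock=49 > 6
  After event 5: stock=25 > 6
  After event 6: stock=5 <= 6 -> ALERT
  After event 7: stock=35 > 6
  After event 8: stock=74 > 6
Alert events: [2, 6]. Count = 2

Answer: 2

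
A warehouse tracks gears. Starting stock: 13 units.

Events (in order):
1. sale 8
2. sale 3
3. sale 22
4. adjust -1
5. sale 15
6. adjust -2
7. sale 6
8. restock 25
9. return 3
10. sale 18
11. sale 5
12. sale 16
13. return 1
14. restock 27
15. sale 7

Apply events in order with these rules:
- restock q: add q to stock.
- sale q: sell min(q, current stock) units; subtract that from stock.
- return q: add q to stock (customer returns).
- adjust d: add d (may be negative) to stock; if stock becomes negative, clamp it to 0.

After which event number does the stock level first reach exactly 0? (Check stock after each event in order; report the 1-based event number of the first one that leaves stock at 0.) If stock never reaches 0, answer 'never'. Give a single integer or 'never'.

Processing events:
Start: stock = 13
  Event 1 (sale 8): sell min(8,13)=8. stock: 13 - 8 = 5. total_sold = 8
  Event 2 (sale 3): sell min(3,5)=3. stock: 5 - 3 = 2. total_sold = 11
  Event 3 (sale 22): sell min(22,2)=2. stock: 2 - 2 = 0. total_sold = 13
  Event 4 (adjust -1): 0 + -1 = 0 (clamped to 0)
  Event 5 (sale 15): sell min(15,0)=0. stock: 0 - 0 = 0. total_sold = 13
  Event 6 (adjust -2): 0 + -2 = 0 (clamped to 0)
  Event 7 (sale 6): sell min(6,0)=0. stock: 0 - 0 = 0. total_sold = 13
  Event 8 (restock 25): 0 + 25 = 25
  Event 9 (return 3): 25 + 3 = 28
  Event 10 (sale 18): sell min(18,28)=18. stock: 28 - 18 = 10. total_sold = 31
  Event 11 (sale 5): sell min(5,10)=5. stock: 10 - 5 = 5. total_sold = 36
  Event 12 (sale 16): sell min(16,5)=5. stock: 5 - 5 = 0. total_sold = 41
  Event 13 (return 1): 0 + 1 = 1
  Event 14 (restock 27): 1 + 27 = 28
  Event 15 (sale 7): sell min(7,28)=7. stock: 28 - 7 = 21. total_sold = 48
Final: stock = 21, total_sold = 48

First zero at event 3.

Answer: 3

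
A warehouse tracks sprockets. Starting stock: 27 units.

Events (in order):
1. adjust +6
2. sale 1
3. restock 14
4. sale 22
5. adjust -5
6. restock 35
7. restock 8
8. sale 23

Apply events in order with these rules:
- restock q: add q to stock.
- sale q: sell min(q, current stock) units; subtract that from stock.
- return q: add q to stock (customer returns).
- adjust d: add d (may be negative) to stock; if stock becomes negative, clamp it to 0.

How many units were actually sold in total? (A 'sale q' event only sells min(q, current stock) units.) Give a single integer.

Processing events:
Start: stock = 27
  Event 1 (adjust +6): 27 + 6 = 33
  Event 2 (sale 1): sell min(1,33)=1. stock: 33 - 1 = 32. total_sold = 1
  Event 3 (restock 14): 32 + 14 = 46
  Event 4 (sale 22): sell min(22,46)=22. stock: 46 - 22 = 24. total_sold = 23
  Event 5 (adjust -5): 24 + -5 = 19
  Event 6 (restock 35): 19 + 35 = 54
  Event 7 (restock 8): 54 + 8 = 62
  Event 8 (sale 23): sell min(23,62)=23. stock: 62 - 23 = 39. total_sold = 46
Final: stock = 39, total_sold = 46

Answer: 46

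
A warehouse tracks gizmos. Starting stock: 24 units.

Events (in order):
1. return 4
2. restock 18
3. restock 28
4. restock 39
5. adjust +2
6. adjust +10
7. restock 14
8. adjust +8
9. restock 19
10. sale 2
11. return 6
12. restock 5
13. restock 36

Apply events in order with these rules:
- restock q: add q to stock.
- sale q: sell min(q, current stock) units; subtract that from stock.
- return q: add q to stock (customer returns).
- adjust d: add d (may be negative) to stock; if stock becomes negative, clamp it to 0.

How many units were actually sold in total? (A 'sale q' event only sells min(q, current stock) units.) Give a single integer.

Answer: 2

Derivation:
Processing events:
Start: stock = 24
  Event 1 (return 4): 24 + 4 = 28
  Event 2 (restock 18): 28 + 18 = 46
  Event 3 (restock 28): 46 + 28 = 74
  Event 4 (restock 39): 74 + 39 = 113
  Event 5 (adjust +2): 113 + 2 = 115
  Event 6 (adjust +10): 115 + 10 = 125
  Event 7 (restock 14): 125 + 14 = 139
  Event 8 (adjust +8): 139 + 8 = 147
  Event 9 (restock 19): 147 + 19 = 166
  Event 10 (sale 2): sell min(2,166)=2. stock: 166 - 2 = 164. total_sold = 2
  Event 11 (return 6): 164 + 6 = 170
  Event 12 (restock 5): 170 + 5 = 175
  Event 13 (restock 36): 175 + 36 = 211
Final: stock = 211, total_sold = 2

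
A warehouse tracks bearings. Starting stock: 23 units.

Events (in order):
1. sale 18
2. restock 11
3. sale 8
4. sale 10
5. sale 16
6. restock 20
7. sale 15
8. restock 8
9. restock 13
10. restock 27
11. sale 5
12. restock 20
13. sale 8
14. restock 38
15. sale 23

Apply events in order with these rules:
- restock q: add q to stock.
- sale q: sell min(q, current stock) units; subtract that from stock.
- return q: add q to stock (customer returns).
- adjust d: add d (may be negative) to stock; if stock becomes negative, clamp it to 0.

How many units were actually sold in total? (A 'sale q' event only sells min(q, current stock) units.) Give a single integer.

Answer: 85

Derivation:
Processing events:
Start: stock = 23
  Event 1 (sale 18): sell min(18,23)=18. stock: 23 - 18 = 5. total_sold = 18
  Event 2 (restock 11): 5 + 11 = 16
  Event 3 (sale 8): sell min(8,16)=8. stock: 16 - 8 = 8. total_sold = 26
  Event 4 (sale 10): sell min(10,8)=8. stock: 8 - 8 = 0. total_sold = 34
  Event 5 (sale 16): sell min(16,0)=0. stock: 0 - 0 = 0. total_sold = 34
  Event 6 (restock 20): 0 + 20 = 20
  Event 7 (sale 15): sell min(15,20)=15. stock: 20 - 15 = 5. total_sold = 49
  Event 8 (restock 8): 5 + 8 = 13
  Event 9 (restock 13): 13 + 13 = 26
  Event 10 (restock 27): 26 + 27 = 53
  Event 11 (sale 5): sell min(5,53)=5. stock: 53 - 5 = 48. total_sold = 54
  Event 12 (restock 20): 48 + 20 = 68
  Event 13 (sale 8): sell min(8,68)=8. stock: 68 - 8 = 60. total_sold = 62
  Event 14 (restock 38): 60 + 38 = 98
  Event 15 (sale 23): sell min(23,98)=23. stock: 98 - 23 = 75. total_sold = 85
Final: stock = 75, total_sold = 85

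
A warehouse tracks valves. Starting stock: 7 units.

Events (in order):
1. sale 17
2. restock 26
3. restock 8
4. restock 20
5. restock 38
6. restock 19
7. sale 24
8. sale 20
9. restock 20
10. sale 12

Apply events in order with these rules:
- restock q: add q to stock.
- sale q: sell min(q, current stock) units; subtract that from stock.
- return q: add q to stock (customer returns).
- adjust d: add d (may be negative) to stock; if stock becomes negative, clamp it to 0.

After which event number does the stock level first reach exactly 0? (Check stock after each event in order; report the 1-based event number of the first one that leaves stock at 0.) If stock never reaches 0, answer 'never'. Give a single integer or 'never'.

Processing events:
Start: stock = 7
  Event 1 (sale 17): sell min(17,7)=7. stock: 7 - 7 = 0. total_sold = 7
  Event 2 (restock 26): 0 + 26 = 26
  Event 3 (restock 8): 26 + 8 = 34
  Event 4 (restock 20): 34 + 20 = 54
  Event 5 (restock 38): 54 + 38 = 92
  Event 6 (restock 19): 92 + 19 = 111
  Event 7 (sale 24): sell min(24,111)=24. stock: 111 - 24 = 87. total_sold = 31
  Event 8 (sale 20): sell min(20,87)=20. stock: 87 - 20 = 67. total_sold = 51
  Event 9 (restock 20): 67 + 20 = 87
  Event 10 (sale 12): sell min(12,87)=12. stock: 87 - 12 = 75. total_sold = 63
Final: stock = 75, total_sold = 63

First zero at event 1.

Answer: 1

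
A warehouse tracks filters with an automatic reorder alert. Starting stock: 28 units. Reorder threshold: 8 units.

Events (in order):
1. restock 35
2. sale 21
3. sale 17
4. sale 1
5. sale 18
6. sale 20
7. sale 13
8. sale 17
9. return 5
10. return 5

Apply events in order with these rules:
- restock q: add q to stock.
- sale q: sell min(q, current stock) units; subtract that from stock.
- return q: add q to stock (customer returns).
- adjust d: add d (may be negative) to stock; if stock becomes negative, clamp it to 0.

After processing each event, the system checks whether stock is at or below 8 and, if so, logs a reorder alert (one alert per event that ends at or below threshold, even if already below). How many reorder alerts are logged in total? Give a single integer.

Answer: 5

Derivation:
Processing events:
Start: stock = 28
  Event 1 (restock 35): 28 + 35 = 63
  Event 2 (sale 21): sell min(21,63)=21. stock: 63 - 21 = 42. total_sold = 21
  Event 3 (sale 17): sell min(17,42)=17. stock: 42 - 17 = 25. total_sold = 38
  Event 4 (sale 1): sell min(1,25)=1. stock: 25 - 1 = 24. total_sold = 39
  Event 5 (sale 18): sell min(18,24)=18. stock: 24 - 18 = 6. total_sold = 57
  Event 6 (sale 20): sell min(20,6)=6. stock: 6 - 6 = 0. total_sold = 63
  Event 7 (sale 13): sell min(13,0)=0. stock: 0 - 0 = 0. total_sold = 63
  Event 8 (sale 17): sell min(17,0)=0. stock: 0 - 0 = 0. total_sold = 63
  Event 9 (return 5): 0 + 5 = 5
  Event 10 (return 5): 5 + 5 = 10
Final: stock = 10, total_sold = 63

Checking against threshold 8:
  After event 1: stock=63 > 8
  After event 2: stock=42 > 8
  After event 3: stock=25 > 8
  After event 4: stock=24 > 8
  After event 5: stock=6 <= 8 -> ALERT
  After event 6: stock=0 <= 8 -> ALERT
  After event 7: stock=0 <= 8 -> ALERT
  After event 8: stock=0 <= 8 -> ALERT
  After event 9: stock=5 <= 8 -> ALERT
  After event 10: stock=10 > 8
Alert events: [5, 6, 7, 8, 9]. Count = 5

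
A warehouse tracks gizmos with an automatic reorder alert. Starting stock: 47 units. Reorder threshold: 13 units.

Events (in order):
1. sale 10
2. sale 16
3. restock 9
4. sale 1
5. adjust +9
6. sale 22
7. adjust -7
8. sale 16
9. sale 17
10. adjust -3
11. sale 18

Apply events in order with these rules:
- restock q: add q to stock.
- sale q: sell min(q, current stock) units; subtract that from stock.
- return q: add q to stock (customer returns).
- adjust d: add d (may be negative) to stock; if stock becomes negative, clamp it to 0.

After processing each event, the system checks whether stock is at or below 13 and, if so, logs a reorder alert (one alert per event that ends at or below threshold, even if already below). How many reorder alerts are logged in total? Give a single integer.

Processing events:
Start: stock = 47
  Event 1 (sale 10): sell min(10,47)=10. stock: 47 - 10 = 37. total_sold = 10
  Event 2 (sale 16): sell min(16,37)=16. stock: 37 - 16 = 21. total_sold = 26
  Event 3 (restock 9): 21 + 9 = 30
  Event 4 (sale 1): sell min(1,30)=1. stock: 30 - 1 = 29. total_sold = 27
  Event 5 (adjust +9): 29 + 9 = 38
  Event 6 (sale 22): sell min(22,38)=22. stock: 38 - 22 = 16. total_sold = 49
  Event 7 (adjust -7): 16 + -7 = 9
  Event 8 (sale 16): sell min(16,9)=9. stock: 9 - 9 = 0. total_sold = 58
  Event 9 (sale 17): sell min(17,0)=0. stock: 0 - 0 = 0. total_sold = 58
  Event 10 (adjust -3): 0 + -3 = 0 (clamped to 0)
  Event 11 (sale 18): sell min(18,0)=0. stock: 0 - 0 = 0. total_sold = 58
Final: stock = 0, total_sold = 58

Checking against threshold 13:
  After event 1: stock=37 > 13
  After event 2: stock=21 > 13
  After event 3: stock=30 > 13
  After event 4: stock=29 > 13
  After event 5: stock=38 > 13
  After event 6: stock=16 > 13
  After event 7: stock=9 <= 13 -> ALERT
  After event 8: stock=0 <= 13 -> ALERT
  After event 9: stock=0 <= 13 -> ALERT
  After event 10: stock=0 <= 13 -> ALERT
  After event 11: stock=0 <= 13 -> ALERT
Alert events: [7, 8, 9, 10, 11]. Count = 5

Answer: 5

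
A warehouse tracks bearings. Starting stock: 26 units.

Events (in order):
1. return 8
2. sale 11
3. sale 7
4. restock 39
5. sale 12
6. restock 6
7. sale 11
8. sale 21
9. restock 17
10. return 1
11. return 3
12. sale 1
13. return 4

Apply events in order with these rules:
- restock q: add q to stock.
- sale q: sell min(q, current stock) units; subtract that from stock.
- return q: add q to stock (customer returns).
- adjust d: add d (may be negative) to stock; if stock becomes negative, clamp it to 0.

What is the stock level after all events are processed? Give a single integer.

Answer: 41

Derivation:
Processing events:
Start: stock = 26
  Event 1 (return 8): 26 + 8 = 34
  Event 2 (sale 11): sell min(11,34)=11. stock: 34 - 11 = 23. total_sold = 11
  Event 3 (sale 7): sell min(7,23)=7. stock: 23 - 7 = 16. total_sold = 18
  Event 4 (restock 39): 16 + 39 = 55
  Event 5 (sale 12): sell min(12,55)=12. stock: 55 - 12 = 43. total_sold = 30
  Event 6 (restock 6): 43 + 6 = 49
  Event 7 (sale 11): sell min(11,49)=11. stock: 49 - 11 = 38. total_sold = 41
  Event 8 (sale 21): sell min(21,38)=21. stock: 38 - 21 = 17. total_sold = 62
  Event 9 (restock 17): 17 + 17 = 34
  Event 10 (return 1): 34 + 1 = 35
  Event 11 (return 3): 35 + 3 = 38
  Event 12 (sale 1): sell min(1,38)=1. stock: 38 - 1 = 37. total_sold = 63
  Event 13 (return 4): 37 + 4 = 41
Final: stock = 41, total_sold = 63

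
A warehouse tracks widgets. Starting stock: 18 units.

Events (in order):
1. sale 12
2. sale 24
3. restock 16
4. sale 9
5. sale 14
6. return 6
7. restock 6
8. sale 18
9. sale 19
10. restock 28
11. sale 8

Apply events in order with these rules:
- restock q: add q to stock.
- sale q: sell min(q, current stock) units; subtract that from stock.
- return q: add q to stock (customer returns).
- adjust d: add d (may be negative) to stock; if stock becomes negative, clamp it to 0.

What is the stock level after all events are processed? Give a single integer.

Processing events:
Start: stock = 18
  Event 1 (sale 12): sell min(12,18)=12. stock: 18 - 12 = 6. total_sold = 12
  Event 2 (sale 24): sell min(24,6)=6. stock: 6 - 6 = 0. total_sold = 18
  Event 3 (restock 16): 0 + 16 = 16
  Event 4 (sale 9): sell min(9,16)=9. stock: 16 - 9 = 7. total_sold = 27
  Event 5 (sale 14): sell min(14,7)=7. stock: 7 - 7 = 0. total_sold = 34
  Event 6 (return 6): 0 + 6 = 6
  Event 7 (restock 6): 6 + 6 = 12
  Event 8 (sale 18): sell min(18,12)=12. stock: 12 - 12 = 0. total_sold = 46
  Event 9 (sale 19): sell min(19,0)=0. stock: 0 - 0 = 0. total_sold = 46
  Event 10 (restock 28): 0 + 28 = 28
  Event 11 (sale 8): sell min(8,28)=8. stock: 28 - 8 = 20. total_sold = 54
Final: stock = 20, total_sold = 54

Answer: 20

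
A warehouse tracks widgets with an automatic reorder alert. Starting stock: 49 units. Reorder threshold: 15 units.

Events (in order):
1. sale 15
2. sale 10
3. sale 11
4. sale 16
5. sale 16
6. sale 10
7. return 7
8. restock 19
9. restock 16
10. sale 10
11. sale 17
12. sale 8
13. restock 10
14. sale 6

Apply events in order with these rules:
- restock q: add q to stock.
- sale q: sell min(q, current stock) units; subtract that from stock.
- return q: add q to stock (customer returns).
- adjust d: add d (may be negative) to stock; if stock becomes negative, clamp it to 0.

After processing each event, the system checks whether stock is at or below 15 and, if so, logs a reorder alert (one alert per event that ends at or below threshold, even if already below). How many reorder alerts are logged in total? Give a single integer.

Answer: 8

Derivation:
Processing events:
Start: stock = 49
  Event 1 (sale 15): sell min(15,49)=15. stock: 49 - 15 = 34. total_sold = 15
  Event 2 (sale 10): sell min(10,34)=10. stock: 34 - 10 = 24. total_sold = 25
  Event 3 (sale 11): sell min(11,24)=11. stock: 24 - 11 = 13. total_sold = 36
  Event 4 (sale 16): sell min(16,13)=13. stock: 13 - 13 = 0. total_sold = 49
  Event 5 (sale 16): sell min(16,0)=0. stock: 0 - 0 = 0. total_sold = 49
  Event 6 (sale 10): sell min(10,0)=0. stock: 0 - 0 = 0. total_sold = 49
  Event 7 (return 7): 0 + 7 = 7
  Event 8 (restock 19): 7 + 19 = 26
  Event 9 (restock 16): 26 + 16 = 42
  Event 10 (sale 10): sell min(10,42)=10. stock: 42 - 10 = 32. total_sold = 59
  Event 11 (sale 17): sell min(17,32)=17. stock: 32 - 17 = 15. total_sold = 76
  Event 12 (sale 8): sell min(8,15)=8. stock: 15 - 8 = 7. total_sold = 84
  Event 13 (restock 10): 7 + 10 = 17
  Event 14 (sale 6): sell min(6,17)=6. stock: 17 - 6 = 11. total_sold = 90
Final: stock = 11, total_sold = 90

Checking against threshold 15:
  After event 1: stock=34 > 15
  After event 2: stock=24 > 15
  After event 3: stock=13 <= 15 -> ALERT
  After event 4: stock=0 <= 15 -> ALERT
  After event 5: stock=0 <= 15 -> ALERT
  After event 6: stock=0 <= 15 -> ALERT
  After event 7: stock=7 <= 15 -> ALERT
  After event 8: stock=26 > 15
  After event 9: stock=42 > 15
  After event 10: stock=32 > 15
  After event 11: stock=15 <= 15 -> ALERT
  After event 12: stock=7 <= 15 -> ALERT
  After event 13: stock=17 > 15
  After event 14: stock=11 <= 15 -> ALERT
Alert events: [3, 4, 5, 6, 7, 11, 12, 14]. Count = 8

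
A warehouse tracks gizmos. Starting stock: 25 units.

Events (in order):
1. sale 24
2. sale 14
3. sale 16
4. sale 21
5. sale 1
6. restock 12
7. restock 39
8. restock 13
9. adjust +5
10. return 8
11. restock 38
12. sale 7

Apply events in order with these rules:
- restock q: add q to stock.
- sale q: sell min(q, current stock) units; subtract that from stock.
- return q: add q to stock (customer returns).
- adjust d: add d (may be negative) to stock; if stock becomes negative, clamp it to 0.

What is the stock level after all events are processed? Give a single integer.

Answer: 108

Derivation:
Processing events:
Start: stock = 25
  Event 1 (sale 24): sell min(24,25)=24. stock: 25 - 24 = 1. total_sold = 24
  Event 2 (sale 14): sell min(14,1)=1. stock: 1 - 1 = 0. total_sold = 25
  Event 3 (sale 16): sell min(16,0)=0. stock: 0 - 0 = 0. total_sold = 25
  Event 4 (sale 21): sell min(21,0)=0. stock: 0 - 0 = 0. total_sold = 25
  Event 5 (sale 1): sell min(1,0)=0. stock: 0 - 0 = 0. total_sold = 25
  Event 6 (restock 12): 0 + 12 = 12
  Event 7 (restock 39): 12 + 39 = 51
  Event 8 (restock 13): 51 + 13 = 64
  Event 9 (adjust +5): 64 + 5 = 69
  Event 10 (return 8): 69 + 8 = 77
  Event 11 (restock 38): 77 + 38 = 115
  Event 12 (sale 7): sell min(7,115)=7. stock: 115 - 7 = 108. total_sold = 32
Final: stock = 108, total_sold = 32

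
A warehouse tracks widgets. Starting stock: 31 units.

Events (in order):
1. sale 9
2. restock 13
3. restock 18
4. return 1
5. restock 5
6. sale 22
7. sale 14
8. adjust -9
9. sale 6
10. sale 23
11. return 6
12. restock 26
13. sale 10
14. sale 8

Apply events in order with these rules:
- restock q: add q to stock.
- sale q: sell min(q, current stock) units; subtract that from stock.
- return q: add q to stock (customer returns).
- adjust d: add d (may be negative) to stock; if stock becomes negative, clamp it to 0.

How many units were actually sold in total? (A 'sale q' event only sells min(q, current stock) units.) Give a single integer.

Answer: 77

Derivation:
Processing events:
Start: stock = 31
  Event 1 (sale 9): sell min(9,31)=9. stock: 31 - 9 = 22. total_sold = 9
  Event 2 (restock 13): 22 + 13 = 35
  Event 3 (restock 18): 35 + 18 = 53
  Event 4 (return 1): 53 + 1 = 54
  Event 5 (restock 5): 54 + 5 = 59
  Event 6 (sale 22): sell min(22,59)=22. stock: 59 - 22 = 37. total_sold = 31
  Event 7 (sale 14): sell min(14,37)=14. stock: 37 - 14 = 23. total_sold = 45
  Event 8 (adjust -9): 23 + -9 = 14
  Event 9 (sale 6): sell min(6,14)=6. stock: 14 - 6 = 8. total_sold = 51
  Event 10 (sale 23): sell min(23,8)=8. stock: 8 - 8 = 0. total_sold = 59
  Event 11 (return 6): 0 + 6 = 6
  Event 12 (restock 26): 6 + 26 = 32
  Event 13 (sale 10): sell min(10,32)=10. stock: 32 - 10 = 22. total_sold = 69
  Event 14 (sale 8): sell min(8,22)=8. stock: 22 - 8 = 14. total_sold = 77
Final: stock = 14, total_sold = 77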